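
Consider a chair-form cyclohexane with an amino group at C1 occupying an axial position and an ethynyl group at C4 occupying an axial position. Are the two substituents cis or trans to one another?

trans

C1 and C4 have opposite parity, so their axial bonds point in opposite directions.
With opposite-parity carbons, two substituents on the same face are one axial and one equatorial; opposite faces give both axial or both equatorial.
Here the groups are axial/axial → opposite face → trans.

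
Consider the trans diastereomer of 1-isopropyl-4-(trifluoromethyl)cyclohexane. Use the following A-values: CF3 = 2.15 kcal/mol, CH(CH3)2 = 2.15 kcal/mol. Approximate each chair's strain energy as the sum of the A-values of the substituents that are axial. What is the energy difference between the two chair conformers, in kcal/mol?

C1 and C4 have opposite parity, so for the trans isomer the two substituents are e,e in one chair and a,a in the other.
Chair I (trifluoromethyl axial, isopropyl axial): E = 4.30 kcal/mol.
Chair II (trifluoromethyl equatorial, isopropyl equatorial): E = 0.00 kcal/mol.
ΔE = 4.30 − 0.00 = 4.30 kcal/mol; chair II is more stable.

4.30 kcal/mol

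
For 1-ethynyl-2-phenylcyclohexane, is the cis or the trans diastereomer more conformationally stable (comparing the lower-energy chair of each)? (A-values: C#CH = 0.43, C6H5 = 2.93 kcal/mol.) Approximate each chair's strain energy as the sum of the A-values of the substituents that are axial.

trans

At 1,2 positions (parity opposite): cis → (a,e or e,a); trans → (e,e or a,a).
Best chair for cis: E = 0.43 kcal/mol; best chair for trans: E = 0.00 kcal/mol.
The trans isomer is lower by 0.43 kcal/mol.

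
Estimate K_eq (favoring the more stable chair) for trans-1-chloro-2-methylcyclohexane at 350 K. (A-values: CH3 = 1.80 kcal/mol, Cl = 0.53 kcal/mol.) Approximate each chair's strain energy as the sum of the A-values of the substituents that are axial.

C1 and C2 have opposite parity, so for the trans isomer the two substituents are e,e in one chair and a,a in the other.
Chair I (methyl axial, chloro axial): E = 2.33 kcal/mol; chair II (methyl equatorial, chloro equatorial): E = 0.00 kcal/mol.
ΔG = 2.33 kcal/mol between the two chairs.
K = exp(ΔG/RT) with R = 1.987×10⁻³ kcal mol⁻¹ K⁻¹ and T = 350 K gives K ≈ 28.5.

K ≈ 28.5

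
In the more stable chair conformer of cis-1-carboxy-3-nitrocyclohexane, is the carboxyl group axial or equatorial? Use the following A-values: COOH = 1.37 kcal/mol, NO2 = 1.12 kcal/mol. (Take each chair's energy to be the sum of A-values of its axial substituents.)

C1 and C3 have the same parity, so for the cis isomer the two substituents are e,e in one chair and a,a in the other.
Chair I (carboxyl axial, nitro axial): E = 2.49 kcal/mol.
Chair II (carboxyl equatorial, nitro equatorial): E = 0.00 kcal/mol.
Chair II is the more stable (lower-energy) conformer, and in that chair the carboxyl group is equatorial.

equatorial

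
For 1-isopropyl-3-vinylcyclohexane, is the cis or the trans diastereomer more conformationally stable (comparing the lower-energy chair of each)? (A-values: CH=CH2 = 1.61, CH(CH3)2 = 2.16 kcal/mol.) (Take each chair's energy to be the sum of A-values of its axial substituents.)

At 1,3 positions (parity same): cis → (e,e or a,a); trans → (a,e or e,a).
Best chair for cis: E = 0.00 kcal/mol; best chair for trans: E = 1.61 kcal/mol.
The cis isomer is lower by 1.61 kcal/mol.

cis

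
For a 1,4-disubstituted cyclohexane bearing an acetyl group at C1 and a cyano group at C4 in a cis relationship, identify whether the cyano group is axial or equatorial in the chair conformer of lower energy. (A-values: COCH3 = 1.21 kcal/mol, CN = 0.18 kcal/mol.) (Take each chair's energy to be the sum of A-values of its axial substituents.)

axial

C1 and C4 have opposite parity, so for the cis isomer the two substituents are one axial and one equatorial in each chair.
Chair I (acetyl axial, cyano equatorial): E = 1.21 kcal/mol.
Chair II (acetyl equatorial, cyano axial): E = 0.18 kcal/mol.
Chair II is the more stable (lower-energy) conformer, and in that chair the cyano group is axial.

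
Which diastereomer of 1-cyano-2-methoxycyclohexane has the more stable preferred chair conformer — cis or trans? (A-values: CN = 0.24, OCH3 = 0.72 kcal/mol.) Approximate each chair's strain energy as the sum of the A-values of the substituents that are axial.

At 1,2 positions (parity opposite): cis → (a,e or e,a); trans → (e,e or a,a).
Best chair for cis: E = 0.24 kcal/mol; best chair for trans: E = 0.00 kcal/mol.
The trans isomer is lower by 0.24 kcal/mol.

trans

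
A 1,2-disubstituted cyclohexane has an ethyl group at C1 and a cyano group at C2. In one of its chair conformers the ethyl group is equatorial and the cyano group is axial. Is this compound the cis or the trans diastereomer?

C1 and C2 have opposite parity, so their axial bonds point in opposite directions.
With opposite-parity carbons, two substituents on the same face are one axial and one equatorial; opposite faces give both axial or both equatorial.
Here the groups are equatorial/axial → same face → cis.

cis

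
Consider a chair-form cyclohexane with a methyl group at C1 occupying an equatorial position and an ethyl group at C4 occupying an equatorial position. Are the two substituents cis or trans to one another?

trans

C1 and C4 have opposite parity, so their axial bonds point in opposite directions.
With opposite-parity carbons, two substituents on the same face are one axial and one equatorial; opposite faces give both axial or both equatorial.
Here the groups are equatorial/equatorial → opposite face → trans.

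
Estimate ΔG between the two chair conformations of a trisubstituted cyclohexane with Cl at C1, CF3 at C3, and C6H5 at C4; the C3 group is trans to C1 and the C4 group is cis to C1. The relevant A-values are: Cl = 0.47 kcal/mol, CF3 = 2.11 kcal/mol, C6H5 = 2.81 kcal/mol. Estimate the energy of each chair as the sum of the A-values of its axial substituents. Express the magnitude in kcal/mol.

Chair I (chloro axial, trifluoromethyl equatorial, phenyl equatorial): E = 0.47 kcal/mol.
Chair II (chloro equatorial, trifluoromethyl axial, phenyl axial): E = 4.92 kcal/mol.
ΔE = 4.92 − 0.47 = 4.45 kcal/mol; chair I is more stable.

4.45 kcal/mol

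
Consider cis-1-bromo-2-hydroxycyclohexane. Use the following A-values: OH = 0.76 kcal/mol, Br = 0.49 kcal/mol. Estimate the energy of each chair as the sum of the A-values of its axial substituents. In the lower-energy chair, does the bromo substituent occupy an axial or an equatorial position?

C1 and C2 have opposite parity, so for the cis isomer the two substituents are one axial and one equatorial in each chair.
Chair I (hydroxyl axial, bromo equatorial): E = 0.76 kcal/mol.
Chair II (hydroxyl equatorial, bromo axial): E = 0.49 kcal/mol.
Chair II is the more stable (lower-energy) conformer, and in that chair the bromo group is axial.

axial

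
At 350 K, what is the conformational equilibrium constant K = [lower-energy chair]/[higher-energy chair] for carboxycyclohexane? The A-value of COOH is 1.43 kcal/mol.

One chair has the carboxyl group axial (E = 1.43 kcal/mol) and the other has it equatorial (E = 0).
ΔG = 1.43 kcal/mol between the two chairs.
K = exp(ΔG/RT) with R = 1.987×10⁻³ kcal mol⁻¹ K⁻¹ and T = 350 K gives K ≈ 7.82.

K ≈ 7.82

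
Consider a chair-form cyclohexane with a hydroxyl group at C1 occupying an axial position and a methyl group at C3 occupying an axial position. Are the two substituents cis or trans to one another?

C1 and C3 have the same parity, so their axial bonds point in the same direction.
With same-parity carbons, two substituents on the same face are both axial or both equatorial; opposite faces give one of each.
Here the groups are axial/axial → same face → cis.

cis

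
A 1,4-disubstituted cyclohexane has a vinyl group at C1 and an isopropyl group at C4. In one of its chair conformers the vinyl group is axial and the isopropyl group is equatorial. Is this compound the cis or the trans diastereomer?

cis

C1 and C4 have opposite parity, so their axial bonds point in opposite directions.
With opposite-parity carbons, two substituents on the same face are one axial and one equatorial; opposite faces give both axial or both equatorial.
Here the groups are axial/equatorial → same face → cis.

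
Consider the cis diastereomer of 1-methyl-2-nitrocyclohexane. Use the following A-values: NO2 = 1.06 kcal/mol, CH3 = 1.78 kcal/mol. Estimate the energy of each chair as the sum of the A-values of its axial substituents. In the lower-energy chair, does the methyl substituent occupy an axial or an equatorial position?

equatorial

C1 and C2 have opposite parity, so for the cis isomer the two substituents are one axial and one equatorial in each chair.
Chair I (nitro axial, methyl equatorial): E = 1.06 kcal/mol.
Chair II (nitro equatorial, methyl axial): E = 1.78 kcal/mol.
Chair I is the more stable (lower-energy) conformer, and in that chair the methyl group is equatorial.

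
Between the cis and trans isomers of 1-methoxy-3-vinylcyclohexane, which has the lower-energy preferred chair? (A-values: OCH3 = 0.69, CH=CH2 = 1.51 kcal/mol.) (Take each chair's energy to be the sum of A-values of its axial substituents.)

cis

At 1,3 positions (parity same): cis → (e,e or a,a); trans → (a,e or e,a).
Best chair for cis: E = 0.00 kcal/mol; best chair for trans: E = 0.69 kcal/mol.
The cis isomer is lower by 0.69 kcal/mol.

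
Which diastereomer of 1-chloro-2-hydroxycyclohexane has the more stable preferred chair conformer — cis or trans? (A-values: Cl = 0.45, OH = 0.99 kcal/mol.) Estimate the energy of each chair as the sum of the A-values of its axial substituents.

trans

At 1,2 positions (parity opposite): cis → (a,e or e,a); trans → (e,e or a,a).
Best chair for cis: E = 0.45 kcal/mol; best chair for trans: E = 0.00 kcal/mol.
The trans isomer is lower by 0.45 kcal/mol.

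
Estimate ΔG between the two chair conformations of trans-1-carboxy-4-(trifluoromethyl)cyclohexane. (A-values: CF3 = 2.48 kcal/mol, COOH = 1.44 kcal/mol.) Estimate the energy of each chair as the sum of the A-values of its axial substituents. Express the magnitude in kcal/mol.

C1 and C4 have opposite parity, so for the trans isomer the two substituents are e,e in one chair and a,a in the other.
Chair I (trifluoromethyl axial, carboxyl axial): E = 3.92 kcal/mol.
Chair II (trifluoromethyl equatorial, carboxyl equatorial): E = 0.00 kcal/mol.
ΔE = 3.92 − 0.00 = 3.92 kcal/mol; chair II is more stable.

3.92 kcal/mol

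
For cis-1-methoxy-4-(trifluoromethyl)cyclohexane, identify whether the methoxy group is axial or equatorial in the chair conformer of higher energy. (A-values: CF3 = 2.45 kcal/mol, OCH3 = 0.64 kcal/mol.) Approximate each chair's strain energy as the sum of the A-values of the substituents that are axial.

C1 and C4 have opposite parity, so for the cis isomer the two substituents are one axial and one equatorial in each chair.
Chair I (trifluoromethyl axial, methoxy equatorial): E = 2.45 kcal/mol.
Chair II (trifluoromethyl equatorial, methoxy axial): E = 0.64 kcal/mol.
Chair I is the less stable (higher-energy) conformer, and in that chair the methoxy group is equatorial.

equatorial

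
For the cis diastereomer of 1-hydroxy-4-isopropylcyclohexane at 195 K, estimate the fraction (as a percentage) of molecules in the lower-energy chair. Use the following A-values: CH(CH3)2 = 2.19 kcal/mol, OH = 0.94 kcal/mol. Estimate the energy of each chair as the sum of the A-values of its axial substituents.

C1 and C4 have opposite parity, so for the cis isomer the two substituents are one axial and one equatorial in each chair.
Chair I (isopropyl axial, hydroxyl equatorial): E = 2.19 kcal/mol; chair II (isopropyl equatorial, hydroxyl axial): E = 0.94 kcal/mol.
ΔG = 1.25 kcal/mol between the two chairs.
K = exp(ΔG/RT) with R = 1.987×10⁻³ kcal mol⁻¹ K⁻¹ and T = 195 K gives K ≈ 25.2.
Fraction in the lower-energy chair = K/(K+1) = 96.2%.

96.2%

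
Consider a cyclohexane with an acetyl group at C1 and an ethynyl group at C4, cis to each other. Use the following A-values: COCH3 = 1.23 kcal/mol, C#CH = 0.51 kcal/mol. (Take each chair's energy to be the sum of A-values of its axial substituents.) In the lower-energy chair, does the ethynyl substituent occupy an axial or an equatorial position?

C1 and C4 have opposite parity, so for the cis isomer the two substituents are one axial and one equatorial in each chair.
Chair I (acetyl axial, ethynyl equatorial): E = 1.23 kcal/mol.
Chair II (acetyl equatorial, ethynyl axial): E = 0.51 kcal/mol.
Chair II is the more stable (lower-energy) conformer, and in that chair the ethynyl group is axial.

axial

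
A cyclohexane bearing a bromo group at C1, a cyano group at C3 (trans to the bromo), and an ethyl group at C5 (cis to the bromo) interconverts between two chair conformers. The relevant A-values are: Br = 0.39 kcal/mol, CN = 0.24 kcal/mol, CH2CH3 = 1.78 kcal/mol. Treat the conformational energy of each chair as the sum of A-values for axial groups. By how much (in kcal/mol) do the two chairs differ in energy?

Chair I (bromo axial, cyano equatorial, ethyl axial): E = 2.17 kcal/mol.
Chair II (bromo equatorial, cyano axial, ethyl equatorial): E = 0.24 kcal/mol.
ΔE = 2.17 − 0.24 = 1.93 kcal/mol; chair II is more stable.

1.93 kcal/mol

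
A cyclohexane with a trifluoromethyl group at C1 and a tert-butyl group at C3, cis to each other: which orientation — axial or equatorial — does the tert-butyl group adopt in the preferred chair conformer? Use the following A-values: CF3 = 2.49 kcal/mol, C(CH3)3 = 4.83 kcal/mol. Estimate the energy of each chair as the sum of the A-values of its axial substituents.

C1 and C3 have the same parity, so for the cis isomer the two substituents are e,e in one chair and a,a in the other.
Chair I (trifluoromethyl axial, tert-butyl axial): E = 7.32 kcal/mol.
Chair II (trifluoromethyl equatorial, tert-butyl equatorial): E = 0.00 kcal/mol.
Chair II is the more stable (lower-energy) conformer, and in that chair the tert-butyl group is equatorial.

equatorial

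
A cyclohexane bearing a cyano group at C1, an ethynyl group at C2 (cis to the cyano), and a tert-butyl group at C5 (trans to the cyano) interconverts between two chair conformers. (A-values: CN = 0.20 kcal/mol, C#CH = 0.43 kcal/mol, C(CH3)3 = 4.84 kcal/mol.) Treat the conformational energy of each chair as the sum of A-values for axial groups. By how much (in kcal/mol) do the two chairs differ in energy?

Chair I (cyano axial, ethynyl equatorial, tert-butyl equatorial): E = 0.20 kcal/mol.
Chair II (cyano equatorial, ethynyl axial, tert-butyl axial): E = 5.27 kcal/mol.
ΔE = 5.27 − 0.20 = 5.07 kcal/mol; chair I is more stable.

5.07 kcal/mol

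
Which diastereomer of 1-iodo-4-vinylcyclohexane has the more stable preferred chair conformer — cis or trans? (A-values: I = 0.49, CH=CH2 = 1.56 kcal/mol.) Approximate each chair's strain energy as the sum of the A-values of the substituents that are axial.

trans

At 1,4 positions (parity opposite): cis → (a,e or e,a); trans → (e,e or a,a).
Best chair for cis: E = 0.49 kcal/mol; best chair for trans: E = 0.00 kcal/mol.
The trans isomer is lower by 0.49 kcal/mol.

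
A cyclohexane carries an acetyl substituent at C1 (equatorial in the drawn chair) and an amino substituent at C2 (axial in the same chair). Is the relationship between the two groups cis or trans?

C1 and C2 have opposite parity, so their axial bonds point in opposite directions.
With opposite-parity carbons, two substituents on the same face are one axial and one equatorial; opposite faces give both axial or both equatorial.
Here the groups are equatorial/axial → same face → cis.

cis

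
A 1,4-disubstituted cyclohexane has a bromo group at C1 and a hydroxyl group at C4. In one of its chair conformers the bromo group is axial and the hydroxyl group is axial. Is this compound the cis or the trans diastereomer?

trans

C1 and C4 have opposite parity, so their axial bonds point in opposite directions.
With opposite-parity carbons, two substituents on the same face are one axial and one equatorial; opposite faces give both axial or both equatorial.
Here the groups are axial/axial → opposite face → trans.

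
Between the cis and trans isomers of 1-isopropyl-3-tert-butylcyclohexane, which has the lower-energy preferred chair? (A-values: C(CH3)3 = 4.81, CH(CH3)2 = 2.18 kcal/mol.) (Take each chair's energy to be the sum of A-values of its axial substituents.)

At 1,3 positions (parity same): cis → (e,e or a,a); trans → (a,e or e,a).
Best chair for cis: E = 0.00 kcal/mol; best chair for trans: E = 2.18 kcal/mol.
The cis isomer is lower by 2.18 kcal/mol.

cis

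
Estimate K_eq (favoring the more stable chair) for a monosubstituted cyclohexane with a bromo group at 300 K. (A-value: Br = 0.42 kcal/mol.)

One chair has the bromo group axial (E = 0.42 kcal/mol) and the other has it equatorial (E = 0).
ΔG = 0.42 kcal/mol between the two chairs.
K = exp(ΔG/RT) with R = 1.987×10⁻³ kcal mol⁻¹ K⁻¹ and T = 300 K gives K ≈ 2.02.

K ≈ 2.02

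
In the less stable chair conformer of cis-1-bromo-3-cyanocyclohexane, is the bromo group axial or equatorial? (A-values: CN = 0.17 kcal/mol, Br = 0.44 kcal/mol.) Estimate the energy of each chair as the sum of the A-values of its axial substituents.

C1 and C3 have the same parity, so for the cis isomer the two substituents are e,e in one chair and a,a in the other.
Chair I (cyano axial, bromo axial): E = 0.61 kcal/mol.
Chair II (cyano equatorial, bromo equatorial): E = 0.00 kcal/mol.
Chair I is the less stable (higher-energy) conformer, and in that chair the bromo group is axial.

axial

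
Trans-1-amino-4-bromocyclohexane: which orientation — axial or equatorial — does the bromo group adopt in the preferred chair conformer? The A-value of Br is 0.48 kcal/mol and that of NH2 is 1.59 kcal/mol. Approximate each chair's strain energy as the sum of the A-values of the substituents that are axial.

equatorial

C1 and C4 have opposite parity, so for the trans isomer the two substituents are e,e in one chair and a,a in the other.
Chair I (bromo axial, amino axial): E = 2.07 kcal/mol.
Chair II (bromo equatorial, amino equatorial): E = 0.00 kcal/mol.
Chair II is the more stable (lower-energy) conformer, and in that chair the bromo group is equatorial.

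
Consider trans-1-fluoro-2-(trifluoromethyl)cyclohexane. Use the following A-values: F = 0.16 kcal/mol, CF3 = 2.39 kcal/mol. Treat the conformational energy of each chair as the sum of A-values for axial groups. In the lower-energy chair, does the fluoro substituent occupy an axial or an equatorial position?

C1 and C2 have opposite parity, so for the trans isomer the two substituents are e,e in one chair and a,a in the other.
Chair I (fluoro axial, trifluoromethyl axial): E = 2.55 kcal/mol.
Chair II (fluoro equatorial, trifluoromethyl equatorial): E = 0.00 kcal/mol.
Chair II is the more stable (lower-energy) conformer, and in that chair the fluoro group is equatorial.

equatorial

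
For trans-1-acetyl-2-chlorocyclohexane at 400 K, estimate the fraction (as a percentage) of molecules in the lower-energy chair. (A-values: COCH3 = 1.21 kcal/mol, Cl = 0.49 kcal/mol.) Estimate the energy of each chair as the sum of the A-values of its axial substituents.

89.5%

C1 and C2 have opposite parity, so for the trans isomer the two substituents are e,e in one chair and a,a in the other.
Chair I (acetyl axial, chloro axial): E = 1.70 kcal/mol; chair II (acetyl equatorial, chloro equatorial): E = 0.00 kcal/mol.
ΔG = 1.70 kcal/mol between the two chairs.
K = exp(ΔG/RT) with R = 1.987×10⁻³ kcal mol⁻¹ K⁻¹ and T = 400 K gives K ≈ 8.49.
Fraction in the lower-energy chair = K/(K+1) = 89.5%.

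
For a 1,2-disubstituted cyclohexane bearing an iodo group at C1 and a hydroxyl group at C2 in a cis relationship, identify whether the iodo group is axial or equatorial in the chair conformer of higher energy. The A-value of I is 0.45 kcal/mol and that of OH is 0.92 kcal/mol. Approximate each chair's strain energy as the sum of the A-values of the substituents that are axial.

C1 and C2 have opposite parity, so for the cis isomer the two substituents are one axial and one equatorial in each chair.
Chair I (iodo axial, hydroxyl equatorial): E = 0.45 kcal/mol.
Chair II (iodo equatorial, hydroxyl axial): E = 0.92 kcal/mol.
Chair II is the less stable (higher-energy) conformer, and in that chair the iodo group is equatorial.

equatorial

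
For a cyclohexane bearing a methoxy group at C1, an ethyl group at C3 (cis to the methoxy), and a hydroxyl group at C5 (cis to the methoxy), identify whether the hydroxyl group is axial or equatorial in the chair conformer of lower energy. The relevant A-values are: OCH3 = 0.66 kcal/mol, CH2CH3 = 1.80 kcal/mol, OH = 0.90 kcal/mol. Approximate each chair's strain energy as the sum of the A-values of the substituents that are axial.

equatorial

Chair I (methoxy axial, ethyl axial, hydroxyl axial): E = 3.36 kcal/mol.
Chair II (methoxy equatorial, ethyl equatorial, hydroxyl equatorial): E = 0.00 kcal/mol.
Chair II is the more stable (lower-energy) conformer, and in that chair the hydroxyl group is equatorial.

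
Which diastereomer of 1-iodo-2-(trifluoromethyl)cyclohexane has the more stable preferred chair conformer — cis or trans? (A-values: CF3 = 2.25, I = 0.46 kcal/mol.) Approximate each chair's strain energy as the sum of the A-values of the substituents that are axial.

trans

At 1,2 positions (parity opposite): cis → (a,e or e,a); trans → (e,e or a,a).
Best chair for cis: E = 0.46 kcal/mol; best chair for trans: E = 0.00 kcal/mol.
The trans isomer is lower by 0.46 kcal/mol.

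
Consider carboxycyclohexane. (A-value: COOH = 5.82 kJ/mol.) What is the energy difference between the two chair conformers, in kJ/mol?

5.82 kJ/mol

A monosubstituted cyclohexane has one chair with the carboxyl group axial (E = A = 5.82 kJ/mol) and one with it equatorial (E = 0).
ΔE = 5.82 − 0 = 5.82 kJ/mol.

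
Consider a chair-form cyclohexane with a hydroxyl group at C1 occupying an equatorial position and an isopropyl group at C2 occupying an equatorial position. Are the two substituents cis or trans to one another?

C1 and C2 have opposite parity, so their axial bonds point in opposite directions.
With opposite-parity carbons, two substituents on the same face are one axial and one equatorial; opposite faces give both axial or both equatorial.
Here the groups are equatorial/equatorial → opposite face → trans.

trans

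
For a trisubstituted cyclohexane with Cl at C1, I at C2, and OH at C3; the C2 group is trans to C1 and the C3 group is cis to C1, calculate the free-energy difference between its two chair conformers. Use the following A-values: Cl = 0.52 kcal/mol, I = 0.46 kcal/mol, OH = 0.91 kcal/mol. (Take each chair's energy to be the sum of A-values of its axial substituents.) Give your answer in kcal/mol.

1.89 kcal/mol

Chair I (chloro axial, iodo axial, hydroxyl axial): E = 1.89 kcal/mol.
Chair II (chloro equatorial, iodo equatorial, hydroxyl equatorial): E = 0.00 kcal/mol.
ΔE = 1.89 − 0.00 = 1.89 kcal/mol; chair II is more stable.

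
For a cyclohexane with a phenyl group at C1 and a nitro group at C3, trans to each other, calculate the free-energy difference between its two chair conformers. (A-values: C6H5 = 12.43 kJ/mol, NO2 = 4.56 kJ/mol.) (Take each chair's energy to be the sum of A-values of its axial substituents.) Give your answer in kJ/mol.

7.87 kJ/mol

C1 and C3 have the same parity, so for the trans isomer the two substituents are one axial and one equatorial in each chair.
Chair I (phenyl axial, nitro equatorial): E = 12.43 kJ/mol.
Chair II (phenyl equatorial, nitro axial): E = 4.56 kJ/mol.
ΔE = 12.43 − 4.56 = 7.87 kJ/mol; chair II is more stable.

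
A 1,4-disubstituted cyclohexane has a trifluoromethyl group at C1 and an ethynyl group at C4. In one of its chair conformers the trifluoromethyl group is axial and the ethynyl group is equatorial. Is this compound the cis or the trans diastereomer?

C1 and C4 have opposite parity, so their axial bonds point in opposite directions.
With opposite-parity carbons, two substituents on the same face are one axial and one equatorial; opposite faces give both axial or both equatorial.
Here the groups are axial/equatorial → same face → cis.

cis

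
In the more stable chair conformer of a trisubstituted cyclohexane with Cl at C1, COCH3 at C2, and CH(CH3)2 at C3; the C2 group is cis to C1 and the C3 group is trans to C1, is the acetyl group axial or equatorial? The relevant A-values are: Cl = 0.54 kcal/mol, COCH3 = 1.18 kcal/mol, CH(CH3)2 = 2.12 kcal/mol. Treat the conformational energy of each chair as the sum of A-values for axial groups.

Chair I (chloro axial, acetyl equatorial, isopropyl equatorial): E = 0.54 kcal/mol.
Chair II (chloro equatorial, acetyl axial, isopropyl axial): E = 3.30 kcal/mol.
Chair I is the more stable (lower-energy) conformer, and in that chair the acetyl group is equatorial.

equatorial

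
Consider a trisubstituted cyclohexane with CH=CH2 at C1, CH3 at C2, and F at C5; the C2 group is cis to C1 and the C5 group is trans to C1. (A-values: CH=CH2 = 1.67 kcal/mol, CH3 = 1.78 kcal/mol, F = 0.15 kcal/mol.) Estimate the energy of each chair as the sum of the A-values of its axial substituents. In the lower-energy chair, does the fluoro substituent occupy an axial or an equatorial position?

equatorial

Chair I (vinyl axial, methyl equatorial, fluoro equatorial): E = 1.67 kcal/mol.
Chair II (vinyl equatorial, methyl axial, fluoro axial): E = 1.93 kcal/mol.
Chair I is the more stable (lower-energy) conformer, and in that chair the fluoro group is equatorial.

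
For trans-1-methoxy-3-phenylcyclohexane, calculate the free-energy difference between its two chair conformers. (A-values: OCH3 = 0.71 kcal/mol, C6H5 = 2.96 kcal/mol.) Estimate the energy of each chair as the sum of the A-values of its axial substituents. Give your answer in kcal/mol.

C1 and C3 have the same parity, so for the trans isomer the two substituents are one axial and one equatorial in each chair.
Chair I (methoxy axial, phenyl equatorial): E = 0.71 kcal/mol.
Chair II (methoxy equatorial, phenyl axial): E = 2.96 kcal/mol.
ΔE = 2.96 − 0.71 = 2.25 kcal/mol; chair I is more stable.

2.25 kcal/mol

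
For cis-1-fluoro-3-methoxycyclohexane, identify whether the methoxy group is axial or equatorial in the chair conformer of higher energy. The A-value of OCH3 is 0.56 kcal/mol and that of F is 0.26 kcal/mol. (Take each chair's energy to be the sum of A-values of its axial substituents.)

C1 and C3 have the same parity, so for the cis isomer the two substituents are e,e in one chair and a,a in the other.
Chair I (methoxy axial, fluoro axial): E = 0.82 kcal/mol.
Chair II (methoxy equatorial, fluoro equatorial): E = 0.00 kcal/mol.
Chair I is the less stable (higher-energy) conformer, and in that chair the methoxy group is axial.

axial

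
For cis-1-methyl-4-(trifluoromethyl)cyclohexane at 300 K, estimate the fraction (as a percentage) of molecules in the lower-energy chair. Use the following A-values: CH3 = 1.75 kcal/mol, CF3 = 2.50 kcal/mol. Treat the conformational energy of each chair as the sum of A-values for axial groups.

77.9%

C1 and C4 have opposite parity, so for the cis isomer the two substituents are one axial and one equatorial in each chair.
Chair I (methyl axial, trifluoromethyl equatorial): E = 1.75 kcal/mol; chair II (methyl equatorial, trifluoromethyl axial): E = 2.50 kcal/mol.
ΔG = 0.75 kcal/mol between the two chairs.
K = exp(ΔG/RT) with R = 1.987×10⁻³ kcal mol⁻¹ K⁻¹ and T = 300 K gives K ≈ 3.52.
Fraction in the lower-energy chair = K/(K+1) = 77.9%.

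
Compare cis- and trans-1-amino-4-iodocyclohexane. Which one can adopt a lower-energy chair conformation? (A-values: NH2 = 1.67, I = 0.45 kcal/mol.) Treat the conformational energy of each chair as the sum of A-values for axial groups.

trans

At 1,4 positions (parity opposite): cis → (a,e or e,a); trans → (e,e or a,a).
Best chair for cis: E = 0.45 kcal/mol; best chair for trans: E = 0.00 kcal/mol.
The trans isomer is lower by 0.45 kcal/mol.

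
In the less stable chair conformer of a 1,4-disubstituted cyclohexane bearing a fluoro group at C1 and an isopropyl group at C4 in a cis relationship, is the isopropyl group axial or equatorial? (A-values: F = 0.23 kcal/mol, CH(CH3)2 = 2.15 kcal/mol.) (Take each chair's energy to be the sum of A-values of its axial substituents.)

C1 and C4 have opposite parity, so for the cis isomer the two substituents are one axial and one equatorial in each chair.
Chair I (fluoro axial, isopropyl equatorial): E = 0.23 kcal/mol.
Chair II (fluoro equatorial, isopropyl axial): E = 2.15 kcal/mol.
Chair II is the less stable (higher-energy) conformer, and in that chair the isopropyl group is axial.

axial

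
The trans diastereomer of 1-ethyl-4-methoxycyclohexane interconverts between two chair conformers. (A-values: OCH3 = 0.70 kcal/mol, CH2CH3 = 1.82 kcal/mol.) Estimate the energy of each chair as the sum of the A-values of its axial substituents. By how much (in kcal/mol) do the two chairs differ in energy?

2.52 kcal/mol

C1 and C4 have opposite parity, so for the trans isomer the two substituents are e,e in one chair and a,a in the other.
Chair I (methoxy axial, ethyl axial): E = 2.52 kcal/mol.
Chair II (methoxy equatorial, ethyl equatorial): E = 0.00 kcal/mol.
ΔE = 2.52 − 0.00 = 2.52 kcal/mol; chair II is more stable.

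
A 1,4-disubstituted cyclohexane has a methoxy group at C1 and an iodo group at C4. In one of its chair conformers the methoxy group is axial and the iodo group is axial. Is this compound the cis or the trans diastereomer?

trans

C1 and C4 have opposite parity, so their axial bonds point in opposite directions.
With opposite-parity carbons, two substituents on the same face are one axial and one equatorial; opposite faces give both axial or both equatorial.
Here the groups are axial/axial → opposite face → trans.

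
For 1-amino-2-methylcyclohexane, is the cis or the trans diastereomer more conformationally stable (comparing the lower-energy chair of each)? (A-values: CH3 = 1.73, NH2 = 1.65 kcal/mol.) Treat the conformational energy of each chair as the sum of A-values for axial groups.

At 1,2 positions (parity opposite): cis → (a,e or e,a); trans → (e,e or a,a).
Best chair for cis: E = 1.65 kcal/mol; best chair for trans: E = 0.00 kcal/mol.
The trans isomer is lower by 1.65 kcal/mol.

trans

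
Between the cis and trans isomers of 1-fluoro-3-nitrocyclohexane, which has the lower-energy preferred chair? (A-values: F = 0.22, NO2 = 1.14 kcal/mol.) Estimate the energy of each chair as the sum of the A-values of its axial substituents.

At 1,3 positions (parity same): cis → (e,e or a,a); trans → (a,e or e,a).
Best chair for cis: E = 0.00 kcal/mol; best chair for trans: E = 0.22 kcal/mol.
The cis isomer is lower by 0.22 kcal/mol.

cis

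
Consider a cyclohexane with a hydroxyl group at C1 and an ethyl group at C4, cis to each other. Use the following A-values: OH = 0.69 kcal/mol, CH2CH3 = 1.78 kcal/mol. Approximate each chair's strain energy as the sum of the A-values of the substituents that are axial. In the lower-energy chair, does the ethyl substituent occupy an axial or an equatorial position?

equatorial

C1 and C4 have opposite parity, so for the cis isomer the two substituents are one axial and one equatorial in each chair.
Chair I (hydroxyl axial, ethyl equatorial): E = 0.69 kcal/mol.
Chair II (hydroxyl equatorial, ethyl axial): E = 1.78 kcal/mol.
Chair I is the more stable (lower-energy) conformer, and in that chair the ethyl group is equatorial.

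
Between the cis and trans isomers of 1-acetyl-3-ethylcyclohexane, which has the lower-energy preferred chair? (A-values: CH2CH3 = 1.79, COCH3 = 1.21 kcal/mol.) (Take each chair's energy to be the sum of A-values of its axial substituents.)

At 1,3 positions (parity same): cis → (e,e or a,a); trans → (a,e or e,a).
Best chair for cis: E = 0.00 kcal/mol; best chair for trans: E = 1.21 kcal/mol.
The cis isomer is lower by 1.21 kcal/mol.

cis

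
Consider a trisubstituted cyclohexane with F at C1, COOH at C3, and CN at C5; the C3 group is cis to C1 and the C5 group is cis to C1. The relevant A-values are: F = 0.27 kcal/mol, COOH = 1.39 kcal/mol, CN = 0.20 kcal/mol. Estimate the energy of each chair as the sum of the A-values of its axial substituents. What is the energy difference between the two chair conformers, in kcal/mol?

1.86 kcal/mol

Chair I (fluoro axial, carboxyl axial, cyano axial): E = 1.86 kcal/mol.
Chair II (fluoro equatorial, carboxyl equatorial, cyano equatorial): E = 0.00 kcal/mol.
ΔE = 1.86 − 0.00 = 1.86 kcal/mol; chair II is more stable.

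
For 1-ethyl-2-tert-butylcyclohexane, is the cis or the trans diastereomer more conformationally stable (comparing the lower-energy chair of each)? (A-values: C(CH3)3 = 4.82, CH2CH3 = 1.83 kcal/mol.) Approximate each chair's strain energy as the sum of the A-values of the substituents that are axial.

At 1,2 positions (parity opposite): cis → (a,e or e,a); trans → (e,e or a,a).
Best chair for cis: E = 1.83 kcal/mol; best chair for trans: E = 0.00 kcal/mol.
The trans isomer is lower by 1.83 kcal/mol.

trans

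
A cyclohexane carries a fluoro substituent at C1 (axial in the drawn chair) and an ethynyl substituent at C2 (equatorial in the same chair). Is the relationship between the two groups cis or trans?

cis

C1 and C2 have opposite parity, so their axial bonds point in opposite directions.
With opposite-parity carbons, two substituents on the same face are one axial and one equatorial; opposite faces give both axial or both equatorial.
Here the groups are axial/equatorial → same face → cis.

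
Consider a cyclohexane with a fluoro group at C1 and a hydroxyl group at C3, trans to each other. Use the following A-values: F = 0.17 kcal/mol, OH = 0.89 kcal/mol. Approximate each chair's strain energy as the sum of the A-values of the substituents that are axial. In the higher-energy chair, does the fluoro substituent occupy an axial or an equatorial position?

C1 and C3 have the same parity, so for the trans isomer the two substituents are one axial and one equatorial in each chair.
Chair I (fluoro axial, hydroxyl equatorial): E = 0.17 kcal/mol.
Chair II (fluoro equatorial, hydroxyl axial): E = 0.89 kcal/mol.
Chair II is the less stable (higher-energy) conformer, and in that chair the fluoro group is equatorial.

equatorial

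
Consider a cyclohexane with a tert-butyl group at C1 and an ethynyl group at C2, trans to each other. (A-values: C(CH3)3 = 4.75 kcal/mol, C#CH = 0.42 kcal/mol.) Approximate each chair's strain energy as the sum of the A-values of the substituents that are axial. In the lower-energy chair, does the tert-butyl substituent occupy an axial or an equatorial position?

equatorial

C1 and C2 have opposite parity, so for the trans isomer the two substituents are e,e in one chair and a,a in the other.
Chair I (tert-butyl axial, ethynyl axial): E = 5.17 kcal/mol.
Chair II (tert-butyl equatorial, ethynyl equatorial): E = 0.00 kcal/mol.
Chair II is the more stable (lower-energy) conformer, and in that chair the tert-butyl group is equatorial.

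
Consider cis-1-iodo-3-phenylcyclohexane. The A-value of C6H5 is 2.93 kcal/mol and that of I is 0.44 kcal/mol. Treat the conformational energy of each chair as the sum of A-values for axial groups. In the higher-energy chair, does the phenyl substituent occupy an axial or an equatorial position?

C1 and C3 have the same parity, so for the cis isomer the two substituents are e,e in one chair and a,a in the other.
Chair I (phenyl axial, iodo axial): E = 3.37 kcal/mol.
Chair II (phenyl equatorial, iodo equatorial): E = 0.00 kcal/mol.
Chair I is the less stable (higher-energy) conformer, and in that chair the phenyl group is axial.

axial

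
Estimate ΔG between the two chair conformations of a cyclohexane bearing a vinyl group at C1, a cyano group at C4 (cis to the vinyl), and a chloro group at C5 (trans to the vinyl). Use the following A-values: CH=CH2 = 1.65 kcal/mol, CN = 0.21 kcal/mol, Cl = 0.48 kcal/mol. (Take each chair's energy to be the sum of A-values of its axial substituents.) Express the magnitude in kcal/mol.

Chair I (vinyl axial, cyano equatorial, chloro equatorial): E = 1.65 kcal/mol.
Chair II (vinyl equatorial, cyano axial, chloro axial): E = 0.69 kcal/mol.
ΔE = 1.65 − 0.69 = 0.96 kcal/mol; chair II is more stable.

0.96 kcal/mol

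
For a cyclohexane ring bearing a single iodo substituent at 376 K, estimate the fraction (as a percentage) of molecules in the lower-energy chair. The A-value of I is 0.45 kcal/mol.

64.6%

One chair has the iodo group axial (E = 0.45 kcal/mol) and the other has it equatorial (E = 0).
ΔG = 0.45 kcal/mol between the two chairs.
K = exp(ΔG/RT) with R = 1.987×10⁻³ kcal mol⁻¹ K⁻¹ and T = 376 K gives K ≈ 1.83.
Fraction in the lower-energy chair = K/(K+1) = 64.6%.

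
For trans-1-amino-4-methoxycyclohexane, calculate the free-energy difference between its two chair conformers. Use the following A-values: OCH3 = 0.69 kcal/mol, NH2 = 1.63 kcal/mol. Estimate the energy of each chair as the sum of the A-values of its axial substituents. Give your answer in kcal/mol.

2.32 kcal/mol

C1 and C4 have opposite parity, so for the trans isomer the two substituents are e,e in one chair and a,a in the other.
Chair I (methoxy axial, amino axial): E = 2.32 kcal/mol.
Chair II (methoxy equatorial, amino equatorial): E = 0.00 kcal/mol.
ΔE = 2.32 − 0.00 = 2.32 kcal/mol; chair II is more stable.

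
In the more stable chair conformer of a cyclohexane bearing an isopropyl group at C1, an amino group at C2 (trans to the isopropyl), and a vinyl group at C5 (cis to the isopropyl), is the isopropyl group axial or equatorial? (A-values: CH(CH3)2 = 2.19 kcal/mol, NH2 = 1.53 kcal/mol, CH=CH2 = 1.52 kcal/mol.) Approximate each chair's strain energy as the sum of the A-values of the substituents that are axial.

Chair I (isopropyl axial, amino axial, vinyl axial): E = 5.24 kcal/mol.
Chair II (isopropyl equatorial, amino equatorial, vinyl equatorial): E = 0.00 kcal/mol.
Chair II is the more stable (lower-energy) conformer, and in that chair the isopropyl group is equatorial.

equatorial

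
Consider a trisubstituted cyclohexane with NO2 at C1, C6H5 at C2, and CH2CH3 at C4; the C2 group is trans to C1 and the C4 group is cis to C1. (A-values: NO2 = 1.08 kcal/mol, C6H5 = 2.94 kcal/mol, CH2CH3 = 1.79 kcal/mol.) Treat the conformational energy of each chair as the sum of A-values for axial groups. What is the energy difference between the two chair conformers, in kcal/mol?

2.23 kcal/mol

Chair I (nitro axial, phenyl axial, ethyl equatorial): E = 4.02 kcal/mol.
Chair II (nitro equatorial, phenyl equatorial, ethyl axial): E = 1.79 kcal/mol.
ΔE = 4.02 − 1.79 = 2.23 kcal/mol; chair II is more stable.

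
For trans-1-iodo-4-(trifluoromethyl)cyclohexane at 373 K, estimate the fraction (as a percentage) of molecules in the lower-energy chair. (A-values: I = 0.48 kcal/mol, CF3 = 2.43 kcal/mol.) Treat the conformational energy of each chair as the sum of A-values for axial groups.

98.1%

C1 and C4 have opposite parity, so for the trans isomer the two substituents are e,e in one chair and a,a in the other.
Chair I (iodo axial, trifluoromethyl axial): E = 2.91 kcal/mol; chair II (iodo equatorial, trifluoromethyl equatorial): E = 0.00 kcal/mol.
ΔG = 2.91 kcal/mol between the two chairs.
K = exp(ΔG/RT) with R = 1.987×10⁻³ kcal mol⁻¹ K⁻¹ and T = 373 K gives K ≈ 50.7.
Fraction in the lower-energy chair = K/(K+1) = 98.1%.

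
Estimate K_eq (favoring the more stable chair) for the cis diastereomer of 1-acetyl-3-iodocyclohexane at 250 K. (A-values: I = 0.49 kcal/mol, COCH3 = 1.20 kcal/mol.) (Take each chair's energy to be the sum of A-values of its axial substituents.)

C1 and C3 have the same parity, so for the cis isomer the two substituents are e,e in one chair and a,a in the other.
Chair I (iodo axial, acetyl axial): E = 1.69 kcal/mol; chair II (iodo equatorial, acetyl equatorial): E = 0.00 kcal/mol.
ΔG = 1.69 kcal/mol between the two chairs.
K = exp(ΔG/RT) with R = 1.987×10⁻³ kcal mol⁻¹ K⁻¹ and T = 250 K gives K ≈ 30.

K ≈ 30.0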